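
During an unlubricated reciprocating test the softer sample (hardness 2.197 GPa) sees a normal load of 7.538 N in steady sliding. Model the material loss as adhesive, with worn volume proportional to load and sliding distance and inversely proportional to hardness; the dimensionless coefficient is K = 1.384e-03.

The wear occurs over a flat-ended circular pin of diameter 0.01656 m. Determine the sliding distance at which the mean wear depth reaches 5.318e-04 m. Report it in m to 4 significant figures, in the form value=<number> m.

value=2.412e+04 m

All working math maintains full precision; quoted intermediates are rounded — one final rounding to four significant figures.
Convert: Hardness H = 2.197 GPa = 2.197e+09 Pa.
Convert: Contact area A = π·d²/4 = π·(0.01656 m)²/4 = 2.154e-04 m².
Collected in SI base units: W = 7.538 N, H = 2.197e+09 Pa, K = 1.384e-03.
Permissible volume V_lim = h_lim·A = 5.318e-04 · 2.154e-04 = 1.145e-07 m³.
Thus life L = V_lim·H/(K·W) = 1.145e-07 · 2.197e+09 / (1.384e-03 · 7.538) = 2.412e+04 m.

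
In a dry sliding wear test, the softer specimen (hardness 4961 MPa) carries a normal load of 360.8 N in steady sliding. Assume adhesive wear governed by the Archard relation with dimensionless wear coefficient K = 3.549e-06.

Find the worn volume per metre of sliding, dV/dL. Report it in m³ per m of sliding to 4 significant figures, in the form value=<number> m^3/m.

Every step holds full precision; intermediate values are displayed rounded, and a lone final rounding to four significant figures.
Convert: Hardness H = 4961 MPa = 4.961e+09 Pa.
In SI base units: W = 360.8 N, H = 4.961e+09 Pa, K = 3.549e-06.
Sliding wear rate dV/dL = K·W/H, per unit distance: 3.549e-06 · 360.8 / 4.961e+09 = 2.581e-13 m³/m.

value=2.581e-13 m^3/m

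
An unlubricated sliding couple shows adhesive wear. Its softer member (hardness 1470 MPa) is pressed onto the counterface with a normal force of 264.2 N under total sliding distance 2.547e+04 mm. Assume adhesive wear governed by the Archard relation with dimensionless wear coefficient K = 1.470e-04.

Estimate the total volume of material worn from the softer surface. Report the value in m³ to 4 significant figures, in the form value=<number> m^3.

The computation runs at exact precision, and intermediates are shown rounded; one final rounding to four significant figures.
The distance L = 2.547e+04 mm = 25.47 m.
Hardness H = 1470 MPa = 1.470e+09 Pa.
Expressed in SI base units: W = 264.2 N, H = 1.470e+09 Pa, K = 1.470e-04.
By Archard's law, V = K·W·L/H = 1.470e-04 · 264.2 · 25.47 / 1.470e+09 = 6.729e-10 m³.

value=6.729e-10 m^3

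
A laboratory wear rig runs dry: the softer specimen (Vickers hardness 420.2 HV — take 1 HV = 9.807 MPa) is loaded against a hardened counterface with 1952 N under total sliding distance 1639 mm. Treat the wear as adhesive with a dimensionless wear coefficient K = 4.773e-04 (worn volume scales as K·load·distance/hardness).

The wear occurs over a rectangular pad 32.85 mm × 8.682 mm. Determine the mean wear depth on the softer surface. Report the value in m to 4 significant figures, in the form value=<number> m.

value=1.299e-06 m

Displayed values are rounded, and all arithmetic holds full float precision — rounded once at the end: four significant figures.
The distance L = 1639 mm = 1.639 m.
Hardness H = 420.2 HV × 9.807 MPa/HV = 4121 MPa = 4.121e+09 Pa.
Pad sides 32.85 mm × 8.682 mm = 0.03285 m × 0.008682 m. Contact area A = 0.03285 m × 0.008682 m = 2.852e-04 m².
Expressed in SI base units: W = 1952 N, H = 4.121e+09 Pa, K = 4.773e-04.
The Archard volume V = K·W·L/H = 4.773e-04 · 1952 · 1.639 / 4.121e+09 = 3.706e-10 m³.
Mean depth h = V/A = 3.706e-10 / 2.852e-04 = 1.299e-06 m.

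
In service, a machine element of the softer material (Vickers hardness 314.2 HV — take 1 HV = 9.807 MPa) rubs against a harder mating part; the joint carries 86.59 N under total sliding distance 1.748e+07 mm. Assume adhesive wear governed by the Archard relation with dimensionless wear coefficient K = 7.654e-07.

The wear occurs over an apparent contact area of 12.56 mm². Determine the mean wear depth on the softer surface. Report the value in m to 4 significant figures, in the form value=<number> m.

value=2.993e-05 m

Intermediate values are shown rounded, and each operation runs at full precision; a single final rounding: 4 significant figures.
Convert: Path length L = 1.748e+07 mm = 1.748e+04 m.
Convert: Hardness H = 314.2 HV × 9.807 MPa/HV = 3081 MPa = 3.081e+09 Pa.
Convert: Contact area A = 12.56 mm² = 1.256e-05 m².
Collected in SI base units: W = 86.59 N, H = 3.081e+09 Pa, K = 7.654e-07.
By Archard's law, V = K·W·L/H = 7.654e-07 · 86.59 · 1.748e+04 / 3.081e+09 = 3.760e-10 m³.
Mean depth h = V/A = 3.760e-10 / 1.256e-05 = 2.993e-05 m.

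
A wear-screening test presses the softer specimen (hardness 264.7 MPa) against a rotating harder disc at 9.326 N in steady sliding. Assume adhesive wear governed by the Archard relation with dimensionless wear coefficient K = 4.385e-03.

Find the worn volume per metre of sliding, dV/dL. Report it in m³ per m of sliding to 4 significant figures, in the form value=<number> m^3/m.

Every step keeps full float precision, and displayed values are rounded, and one last rounding to 4 significant digits.
Hardness H = 264.7 MPa = 2.647e+08 Pa.
SI base units throughout: W = 9.326 N, H = 2.647e+08 Pa, K = 4.385e-03.
The wear rate dV/dL = K·W/H (no L dependence): 4.385e-03 · 9.326 / 2.647e+08 = 1.545e-10 m³/m.

value=1.545e-10 m^3/m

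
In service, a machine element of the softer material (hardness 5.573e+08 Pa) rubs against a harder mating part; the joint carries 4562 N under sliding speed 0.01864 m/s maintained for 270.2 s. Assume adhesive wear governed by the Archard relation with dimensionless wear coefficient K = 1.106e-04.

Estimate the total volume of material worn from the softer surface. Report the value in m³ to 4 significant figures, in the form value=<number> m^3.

value=4.560e-09 m^3

Printed values are rounded. The algebra keeps full float precision, and rounded once at the end, at 4 significant digits.
Distance covered L = v·t = 0.01864 m/s × 270.2 s = 5.037 m.
As SI base values: W = 4562 N, H = 5.573e+08 Pa, K = 1.106e-04.
Wear volume V = K·W·L/H = 1.106e-04 · 4562 · 5.037 / 5.573e+08 = 4.560e-09 m³.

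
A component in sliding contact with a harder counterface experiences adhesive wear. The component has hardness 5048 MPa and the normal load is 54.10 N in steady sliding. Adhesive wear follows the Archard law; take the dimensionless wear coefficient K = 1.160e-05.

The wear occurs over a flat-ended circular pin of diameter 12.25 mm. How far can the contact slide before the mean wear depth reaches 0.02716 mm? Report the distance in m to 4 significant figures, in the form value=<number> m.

The algebra carries exact precision — intermediate values are displayed rounded; a lone final rounding to four significant figures.
Hardness H = 5048 MPa = 5.048e+09 Pa.
Pin diameter d = 12.25 mm = 0.01225 m. Contact area A = π·d²/4 = π·(0.01225 m)²/4 = 1.179e-04 m².
Depth limit h_lim = 0.02716 mm = 2.716e-05 m.
As SI base values: W = 54.10 N, H = 5.048e+09 Pa, K = 1.160e-05.
Volume at the limit: V_lim = h_lim·A = 2.716e-05 · 1.179e-04 = 3.201e-09 m³.
Sliding life L = V_lim·H/(K·W) = 3.201e-09 · 5.048e+09 / (1.160e-05 · 54.10) = 2.575e+04 m.

value=2.575e+04 m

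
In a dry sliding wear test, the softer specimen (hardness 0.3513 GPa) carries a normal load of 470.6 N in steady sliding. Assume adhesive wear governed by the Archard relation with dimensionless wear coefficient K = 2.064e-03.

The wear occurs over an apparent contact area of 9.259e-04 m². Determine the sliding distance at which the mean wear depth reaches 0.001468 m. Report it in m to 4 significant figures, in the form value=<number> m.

Intermediate values appear rounded. Every step maintains exact precision; one final rounding: 4 significant digits.
Convert: Hardness H = 0.3513 GPa = 3.513e+08 Pa.
In SI base units: W = 470.6 N, H = 3.513e+08 Pa, K = 2.064e-03.
Allowed volume V_lim = h_lim·A = 0.001468 · 9.259e-04 = 1.359e-06 m³.
So the life L = V_lim·H/(K·W) = 1.359e-06 · 3.513e+08 / (2.064e-03 · 470.6) = 491.6 m.

value=491.6 m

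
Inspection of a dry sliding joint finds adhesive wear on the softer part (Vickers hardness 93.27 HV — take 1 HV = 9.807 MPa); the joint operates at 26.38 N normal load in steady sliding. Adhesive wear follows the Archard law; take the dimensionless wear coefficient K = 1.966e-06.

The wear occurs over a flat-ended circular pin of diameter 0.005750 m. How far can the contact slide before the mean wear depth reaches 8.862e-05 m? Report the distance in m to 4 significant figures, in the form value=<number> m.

Intermediates appear rounded — each operation runs at full float precision. Rounded once at the end to 4 significant digits.
Convert: Hardness H = 93.27 HV × 9.807 MPa/HV = 914.7 MPa = 9.147e+08 Pa.
Convert: Contact area A = π·d²/4 = π·(0.005750 m)²/4 = 2.597e-05 m².
Working in SI base units: W = 26.38 N, H = 9.147e+08 Pa, K = 1.966e-06.
Limit volume V_lim = h_lim·A = 8.862e-05 · 2.597e-05 = 2.301e-09 m³.
Inverting, life L = V_lim·H/(K·W) = 2.301e-09 · 9.147e+08 / (1.966e-06 · 26.38) = 4.059e+04 m.

value=4.059e+04 m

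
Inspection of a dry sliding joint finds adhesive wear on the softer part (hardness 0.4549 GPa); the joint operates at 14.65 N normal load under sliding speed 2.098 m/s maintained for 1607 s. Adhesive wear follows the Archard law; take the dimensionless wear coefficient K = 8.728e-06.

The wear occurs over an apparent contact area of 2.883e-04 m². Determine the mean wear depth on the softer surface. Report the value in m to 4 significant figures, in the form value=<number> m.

The algebra maintains full float precision — intermediates are printed rounded; one last rounding to four significant figures.
Sliding distance L = v·t = 2.098 m/s × 1607 s = 3371 m.
Hardness H = 0.4549 GPa = 4.549e+08 Pa.
Restated in SI base units: W = 14.65 N, H = 4.549e+08 Pa, K = 8.728e-06.
Wear volume V = K·W·L/H = 8.728e-06 · 14.65 · 3371 / 4.549e+08 = 9.477e-10 m³.
Wear depth h = V/A = 9.477e-10 / 2.883e-04 = 3.287e-06 m.

value=3.287e-06 m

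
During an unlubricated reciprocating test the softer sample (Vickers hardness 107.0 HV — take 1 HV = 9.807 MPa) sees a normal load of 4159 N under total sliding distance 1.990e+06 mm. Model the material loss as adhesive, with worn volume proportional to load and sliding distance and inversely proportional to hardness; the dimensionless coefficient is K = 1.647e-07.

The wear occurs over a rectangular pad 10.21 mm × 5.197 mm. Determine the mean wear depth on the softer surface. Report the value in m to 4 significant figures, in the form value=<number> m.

value=2.448e-05 m

Each operation carries full precision, and shown intermediates are rounded — rounded once at the end, at 4 significant digits.
Convert: Distance covered L = 1.990e+06 mm = 1990 m.
Convert: Hardness H = 107.0 HV × 9.807 MPa/HV = 1049 MPa = 1.049e+09 Pa.
Convert: Pad sides 10.21 mm × 5.197 mm = 0.01021 m × 0.005197 m. Contact area A = 0.01021 m × 0.005197 m = 5.306e-05 m².
Expressed in SI base units: W = 4159 N, H = 1.049e+09 Pa, K = 1.647e-07.
Worn volume V = K·W·L/H = 1.647e-07 · 4159 · 1990 / 1.049e+09 = 1.299e-09 m³.
Depth of wear h = V/A = 1.299e-09 / 5.306e-05 = 2.448e-05 m.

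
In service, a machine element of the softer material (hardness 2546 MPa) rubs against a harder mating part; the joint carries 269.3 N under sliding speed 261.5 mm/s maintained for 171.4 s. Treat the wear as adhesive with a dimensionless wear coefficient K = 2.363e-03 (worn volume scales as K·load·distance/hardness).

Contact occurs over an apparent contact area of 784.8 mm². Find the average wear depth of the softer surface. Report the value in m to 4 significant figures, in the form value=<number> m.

value=1.427e-05 m

Intermediate values appear rounded; all arithmetic keeps full float precision; one last rounding, at 4 significant digits.
Sliding speed v = 261.5 mm/s = 0.2615 m/s. Distance L = v·t = 0.2615 m/s × 171.4 s = 44.82 m.
Hardness H = 2546 MPa = 2.546e+09 Pa.
Contact area A = 784.8 mm² = 7.848e-04 m².
As SI base values: W = 269.3 N, H = 2.546e+09 Pa, K = 2.363e-03.
Apply Archard: V = K·W·L/H = 2.363e-03 · 269.3 · 44.82 / 2.546e+09 = 1.120e-08 m³.
Average depth h = V/A = 1.120e-08 / 7.848e-04 = 1.427e-05 m.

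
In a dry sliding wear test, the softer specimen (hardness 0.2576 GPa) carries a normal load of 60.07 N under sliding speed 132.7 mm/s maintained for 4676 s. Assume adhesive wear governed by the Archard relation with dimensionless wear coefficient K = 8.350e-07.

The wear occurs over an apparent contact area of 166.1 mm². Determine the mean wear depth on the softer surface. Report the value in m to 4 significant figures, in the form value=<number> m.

All arithmetic keeps full precision. Shown intermediates are rounded — one final rounding to 4 significant figures.
Convert: Sliding speed v = 132.7 mm/s = 0.1327 m/s. Sliding distance L = v·t = 0.1327 m/s × 4676 s = 620.5 m.
Convert: Hardness H = 0.2576 GPa = 2.576e+08 Pa.
Convert: Contact area A = 166.1 mm² = 1.661e-04 m².
Collected in SI base units: W = 60.07 N, H = 2.576e+08 Pa, K = 8.350e-07.
By Archard's law, V = K·W·L/H = 8.350e-07 · 60.07 · 620.5 / 2.576e+08 = 1.208e-10 m³.
Mean wear depth h = V/A = 1.208e-10 / 1.661e-04 = 7.274e-07 m.

value=7.274e-07 m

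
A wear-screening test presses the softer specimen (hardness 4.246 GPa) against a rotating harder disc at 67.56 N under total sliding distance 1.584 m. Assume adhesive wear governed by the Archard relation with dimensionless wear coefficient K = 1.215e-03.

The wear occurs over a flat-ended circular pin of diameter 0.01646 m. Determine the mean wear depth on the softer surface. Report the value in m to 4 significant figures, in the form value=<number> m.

value=1.439e-07 m

Intermediate values are shown rounded, and every step runs at full precision. Rounded once at the end to four significant digits.
Convert: Hardness H = 4.246 GPa = 4.246e+09 Pa.
Convert: Contact area A = π·d²/4 = π·(0.01646 m)²/4 = 2.128e-04 m².
Working in SI base units: W = 67.56 N, H = 4.246e+09 Pa, K = 1.215e-03.
Apply Archard: V = K·W·L/H = 1.215e-03 · 67.56 · 1.584 / 4.246e+09 = 3.062e-11 m³.
Depth h = V/A = 3.062e-11 / 2.128e-04 = 1.439e-07 m.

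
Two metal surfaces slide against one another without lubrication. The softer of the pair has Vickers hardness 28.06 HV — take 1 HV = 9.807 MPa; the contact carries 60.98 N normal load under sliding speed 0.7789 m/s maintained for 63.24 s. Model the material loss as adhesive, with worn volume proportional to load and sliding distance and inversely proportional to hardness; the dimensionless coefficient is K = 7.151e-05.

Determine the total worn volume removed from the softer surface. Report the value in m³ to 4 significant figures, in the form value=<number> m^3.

Intermediate values are shown rounded — all arithmetic maintains exact precision; a single final rounding, at 4 significant digits.
The distance L = v·t = 0.7789 m/s × 63.24 s = 49.26 m.
Hardness H = 28.06 HV × 9.807 MPa/HV = 275.2 MPa = 2.752e+08 Pa.
Expressed in SI base units: W = 60.98 N, H = 2.752e+08 Pa, K = 7.151e-05.
Volume removed: V = K·W·L/H = 7.151e-05 · 60.98 · 49.26 / 2.752e+08 = 7.806e-10 m³.

value=7.806e-10 m^3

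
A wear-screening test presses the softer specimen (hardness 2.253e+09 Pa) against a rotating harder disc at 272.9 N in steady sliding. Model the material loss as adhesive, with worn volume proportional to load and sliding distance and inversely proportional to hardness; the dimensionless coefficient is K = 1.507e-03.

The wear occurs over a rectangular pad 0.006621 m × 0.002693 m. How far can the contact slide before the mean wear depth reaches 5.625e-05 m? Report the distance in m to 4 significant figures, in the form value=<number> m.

value=5.494 m

Intermediates appear rounded; each operation carries full float precision; rounded once at the end: 4 significant figures.
Contact area A = 0.006621 m × 0.002693 m = 1.783e-05 m².
As SI base values: W = 272.9 N, H = 2.253e+09 Pa, K = 1.507e-03.
Limit volume V_lim = h_lim·A = 5.625e-05 · 1.783e-05 = 1.003e-09 m³.
Sliding life L = V_lim·H/(K·W) = 1.003e-09 · 2.253e+09 / (1.507e-03 · 272.9) = 5.494 m.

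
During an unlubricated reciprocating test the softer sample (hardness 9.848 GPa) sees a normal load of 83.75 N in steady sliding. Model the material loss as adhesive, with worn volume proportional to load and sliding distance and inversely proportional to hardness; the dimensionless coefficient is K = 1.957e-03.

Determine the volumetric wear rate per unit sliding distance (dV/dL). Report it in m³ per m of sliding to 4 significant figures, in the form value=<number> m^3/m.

Each operation carries exact precision — the intermediates are printed rounded; one last rounding, at 4 significant figures.
Hardness H = 9.848 GPa = 9.848e+09 Pa.
SI base units throughout: W = 83.75 N, H = 9.848e+09 Pa, K = 1.957e-03.
Rate of wear dV/dL = K·W/H: 1.957e-03 · 83.75 / 9.848e+09 = 1.664e-11 m³/m.

value=1.664e-11 m^3/m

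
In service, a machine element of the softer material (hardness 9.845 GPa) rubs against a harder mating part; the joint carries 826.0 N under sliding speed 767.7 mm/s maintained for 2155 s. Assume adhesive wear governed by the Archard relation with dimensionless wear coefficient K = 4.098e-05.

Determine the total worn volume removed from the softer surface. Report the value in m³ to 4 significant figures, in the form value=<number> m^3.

value=5.688e-09 m^3

Intermediates appear rounded. All arithmetic runs at full precision — a lone final rounding to 4 significant figures.
Sliding speed v = 767.7 mm/s = 0.7677 m/s. Sliding distance L = v·t = 0.7677 m/s × 2155 s = 1654 m.
Hardness H = 9.845 GPa = 9.845e+09 Pa.
Expressed in SI base units: W = 826.0 N, H = 9.845e+09 Pa, K = 4.098e-05.
Apply Archard: V = K·W·L/H = 4.098e-05 · 826.0 · 1654 / 9.845e+09 = 5.688e-09 m³.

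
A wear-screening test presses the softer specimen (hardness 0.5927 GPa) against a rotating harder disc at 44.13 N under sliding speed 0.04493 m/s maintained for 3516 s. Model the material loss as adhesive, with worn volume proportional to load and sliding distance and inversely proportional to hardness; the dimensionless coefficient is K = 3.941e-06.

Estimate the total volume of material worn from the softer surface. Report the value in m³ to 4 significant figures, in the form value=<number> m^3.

Shown intermediates are rounded; the algebra holds full float precision, and rounded just once: four significant digits.
Total distance L = v·t = 0.04493 m/s × 3516 s = 158.0 m.
Hardness H = 0.5927 GPa = 5.927e+08 Pa.
In SI base units, W = 44.13 N, H = 5.927e+08 Pa, K = 3.941e-06.
Volume removed: V = K·W·L/H = 3.941e-06 · 44.13 · 158.0 / 5.927e+08 = 4.635e-11 m³.

value=4.635e-11 m^3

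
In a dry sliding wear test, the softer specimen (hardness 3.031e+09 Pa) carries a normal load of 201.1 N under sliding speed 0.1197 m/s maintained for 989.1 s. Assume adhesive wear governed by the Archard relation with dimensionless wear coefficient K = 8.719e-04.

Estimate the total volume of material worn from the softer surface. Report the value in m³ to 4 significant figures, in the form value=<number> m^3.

value=6.849e-09 m^3

Intermediates are shown rounded; every step maintains full float precision. Rounded just once, at 4 significant digits.
Distance covered L = v·t = 0.1197 m/s × 989.1 s = 118.4 m.
In SI base units, W = 201.1 N, H = 3.031e+09 Pa, K = 8.719e-04.
Worn volume V = K·W·L/H = 8.719e-04 · 201.1 · 118.4 / 3.031e+09 = 6.849e-09 m³.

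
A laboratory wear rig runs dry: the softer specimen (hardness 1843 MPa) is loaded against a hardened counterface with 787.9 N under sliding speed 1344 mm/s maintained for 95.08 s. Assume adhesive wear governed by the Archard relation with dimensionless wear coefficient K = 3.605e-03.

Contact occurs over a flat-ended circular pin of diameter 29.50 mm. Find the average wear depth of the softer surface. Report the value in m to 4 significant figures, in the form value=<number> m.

value=2.881e-04 m

Quoted intermediates are rounded. All arithmetic runs at full float precision; a single final rounding: 4 significant figures.
Sliding speed v = 1344 mm/s = 1.344 m/s. Total distance L = v·t = 1.344 m/s × 95.08 s = 127.8 m.
Hardness H = 1843 MPa = 1.843e+09 Pa.
Pin diameter d = 29.50 mm = 0.02950 m. Contact area A = π·d²/4 = π·(0.02950 m)²/4 = 6.835e-04 m².
Expressed in SI base units: W = 787.9 N, H = 1.843e+09 Pa, K = 3.605e-03.
Archard relation: V = K·W·L/H = 3.605e-03 · 787.9 · 127.8 / 1.843e+09 = 1.969e-07 m³.
Mean depth h = V/A = 1.969e-07 / 6.835e-04 = 2.881e-04 m.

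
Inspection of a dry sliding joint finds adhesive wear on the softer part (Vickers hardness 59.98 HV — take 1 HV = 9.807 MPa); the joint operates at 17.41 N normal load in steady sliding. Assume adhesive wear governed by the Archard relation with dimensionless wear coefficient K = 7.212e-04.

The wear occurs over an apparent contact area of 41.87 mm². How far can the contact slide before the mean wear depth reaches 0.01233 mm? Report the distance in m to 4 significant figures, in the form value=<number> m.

value=24.19 m

All working math holds exact precision. Intermediate values are displayed rounded. Rounded once at the end, at 4 significant figures.
Hardness H = 59.98 HV × 9.807 MPa/HV = 588.2 MPa = 5.882e+08 Pa.
Contact area A = 41.87 mm² = 4.187e-05 m².
Depth limit h_lim = 0.01233 mm = 1.233e-05 m.
Restated in SI base units: W = 17.41 N, H = 5.882e+08 Pa, K = 7.212e-04.
Permissible volume V_lim = h_lim·A = 1.233e-05 · 4.187e-05 = 5.163e-10 m³.
Life L = V_lim·H/(K·W) = 5.163e-10 · 5.882e+08 / (7.212e-04 · 17.41) = 24.19 m.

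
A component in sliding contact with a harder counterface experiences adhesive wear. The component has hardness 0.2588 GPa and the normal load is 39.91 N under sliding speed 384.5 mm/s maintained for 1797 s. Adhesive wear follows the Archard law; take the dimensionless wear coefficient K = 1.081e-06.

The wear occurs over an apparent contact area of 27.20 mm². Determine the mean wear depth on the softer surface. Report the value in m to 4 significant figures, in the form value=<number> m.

value=4.235e-06 m

Intermediates are displayed rounded — every step maintains full precision. Rounded once at the end to four significant digits.
Sliding speed v = 384.5 mm/s = 0.3845 m/s. Total distance L = v·t = 0.3845 m/s × 1797 s = 690.9 m.
Hardness H = 0.2588 GPa = 2.588e+08 Pa.
Contact area A = 27.20 mm² = 2.720e-05 m².
SI base units throughout: W = 39.91 N, H = 2.588e+08 Pa, K = 1.081e-06.
Apply Archard: V = K·W·L/H = 1.081e-06 · 39.91 · 690.9 / 2.588e+08 = 1.152e-10 m³.
Average depth h = V/A = 1.152e-10 / 2.720e-05 = 4.235e-06 m.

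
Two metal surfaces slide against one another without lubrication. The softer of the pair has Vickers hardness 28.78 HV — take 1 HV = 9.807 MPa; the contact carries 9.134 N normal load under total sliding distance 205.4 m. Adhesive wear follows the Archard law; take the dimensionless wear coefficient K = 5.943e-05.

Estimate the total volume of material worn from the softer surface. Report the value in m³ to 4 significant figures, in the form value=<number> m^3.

value=3.950e-10 m^3

The intermediates are printed rounded, and all arithmetic runs at full precision, and a lone final rounding to four significant digits.
Convert: Hardness H = 28.78 HV × 9.807 MPa/HV = 282.2 MPa = 2.822e+08 Pa.
Restated in SI base units: W = 9.134 N, H = 2.822e+08 Pa, K = 5.943e-05.
Archard relation: V = K·W·L/H = 5.943e-05 · 9.134 · 205.4 / 2.822e+08 = 3.950e-10 m³.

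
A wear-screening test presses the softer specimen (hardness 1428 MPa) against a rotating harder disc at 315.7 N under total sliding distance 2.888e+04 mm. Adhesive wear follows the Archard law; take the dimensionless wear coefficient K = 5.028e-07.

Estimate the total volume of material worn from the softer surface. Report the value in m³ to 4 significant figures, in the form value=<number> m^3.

Intermediate values appear rounded, and all working math carries exact precision — rounded just once, at 4 significant figures.
Convert: Total distance L = 2.888e+04 mm = 28.88 m.
Convert: Hardness H = 1428 MPa = 1.428e+09 Pa.
Expressed in SI base units: W = 315.7 N, H = 1.428e+09 Pa, K = 5.028e-07.
Apply Archard: V = K·W·L/H = 5.028e-07 · 315.7 · 28.88 / 1.428e+09 = 3.210e-12 m³.

value=3.210e-12 m^3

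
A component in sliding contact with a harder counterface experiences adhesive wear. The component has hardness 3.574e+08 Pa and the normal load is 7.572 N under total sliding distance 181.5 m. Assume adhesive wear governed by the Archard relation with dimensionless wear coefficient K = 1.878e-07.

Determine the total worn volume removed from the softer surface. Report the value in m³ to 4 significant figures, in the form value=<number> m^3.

value=7.222e-13 m^3

Intermediates appear rounded — every step holds exact precision, and a single final rounding to four significant digits.
In SI base units: W = 7.572 N, H = 3.574e+08 Pa, K = 1.878e-07.
Wear volume V = K·W·L/H = 1.878e-07 · 7.572 · 181.5 / 3.574e+08 = 7.222e-13 m³.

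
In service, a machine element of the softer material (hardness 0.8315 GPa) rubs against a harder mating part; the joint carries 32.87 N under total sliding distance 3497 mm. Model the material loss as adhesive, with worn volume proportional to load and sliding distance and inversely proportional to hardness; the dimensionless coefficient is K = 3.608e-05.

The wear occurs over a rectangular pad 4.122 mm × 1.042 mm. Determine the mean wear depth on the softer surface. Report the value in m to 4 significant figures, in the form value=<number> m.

Printed values are rounded. All arithmetic holds full float precision — a single final rounding to 4 significant figures.
Convert: Path length L = 3497 mm = 3.497 m.
Convert: Hardness H = 0.8315 GPa = 8.315e+08 Pa.
Convert: Pad sides 4.122 mm × 1.042 mm = 0.004122 m × 0.001042 m. Contact area A = 0.004122 m × 0.001042 m = 4.295e-06 m².
Collected in SI base units: W = 32.87 N, H = 8.315e+08 Pa, K = 3.608e-05.
Worn volume V = K·W·L/H = 3.608e-05 · 32.87 · 3.497 / 8.315e+08 = 4.988e-12 m³.
Mean wear depth h = V/A = 4.988e-12 / 4.295e-06 = 1.161e-06 m.

value=1.161e-06 m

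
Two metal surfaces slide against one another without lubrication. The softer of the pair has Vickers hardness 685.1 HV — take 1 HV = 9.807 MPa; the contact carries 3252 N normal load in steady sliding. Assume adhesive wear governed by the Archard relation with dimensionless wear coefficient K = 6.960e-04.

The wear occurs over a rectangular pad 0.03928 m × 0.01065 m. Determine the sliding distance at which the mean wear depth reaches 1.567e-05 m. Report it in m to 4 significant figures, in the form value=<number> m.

Every step carries full precision. Quoted intermediates are rounded; one last rounding to 4 significant digits.
Hardness H = 685.1 HV × 9.807 MPa/HV = 6719 MPa = 6.719e+09 Pa.
Contact area A = 0.03928 m × 0.01065 m = 4.183e-04 m².
Working in SI base units: W = 3252 N, H = 6.719e+09 Pa, K = 6.960e-04.
Volume at the limit: V_lim = h_lim·A = 1.567e-05 · 4.183e-04 = 6.555e-09 m³.
Sliding life L = V_lim·H/(K·W) = 6.555e-09 · 6.719e+09 / (6.960e-04 · 3252) = 19.46 m.

value=19.46 m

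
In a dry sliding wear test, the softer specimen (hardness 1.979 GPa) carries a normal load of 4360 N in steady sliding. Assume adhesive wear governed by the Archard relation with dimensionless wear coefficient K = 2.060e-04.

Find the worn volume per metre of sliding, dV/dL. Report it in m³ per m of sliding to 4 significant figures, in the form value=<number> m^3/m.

Each operation holds full precision — intermediates are displayed rounded; a single final rounding to four significant figures.
Convert: Hardness H = 1.979 GPa = 1.979e+09 Pa.
In SI base units: W = 4360 N, H = 1.979e+09 Pa, K = 2.060e-04.
Volumetric rate dV/dL = K·W/H (no L dependence): 2.060e-04 · 4360 / 1.979e+09 = 4.538e-10 m³/m.

value=4.538e-10 m^3/m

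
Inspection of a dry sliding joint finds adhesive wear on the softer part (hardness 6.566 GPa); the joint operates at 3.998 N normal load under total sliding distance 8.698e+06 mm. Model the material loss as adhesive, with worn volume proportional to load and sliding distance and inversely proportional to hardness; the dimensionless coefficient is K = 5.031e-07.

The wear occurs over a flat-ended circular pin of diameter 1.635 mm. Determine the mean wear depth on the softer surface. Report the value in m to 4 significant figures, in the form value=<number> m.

value=1.269e-06 m

The intermediates are displayed rounded, and the algebra holds exact precision. Rounded just once to 4 significant figures.
Convert: The distance L = 8.698e+06 mm = 8698 m.
Convert: Hardness H = 6.566 GPa = 6.566e+09 Pa.
Convert: Pin diameter d = 1.635 mm = 0.001635 m. Contact area A = π·d²/4 = π·(0.001635 m)²/4 = 2.100e-06 m².
In SI base units: W = 3.998 N, H = 6.566e+09 Pa, K = 5.031e-07.
Worn volume V = K·W·L/H = 5.031e-07 · 3.998 · 8698 / 6.566e+09 = 2.664e-12 m³.
Depth of wear h = V/A = 2.664e-12 / 2.100e-06 = 1.269e-06 m.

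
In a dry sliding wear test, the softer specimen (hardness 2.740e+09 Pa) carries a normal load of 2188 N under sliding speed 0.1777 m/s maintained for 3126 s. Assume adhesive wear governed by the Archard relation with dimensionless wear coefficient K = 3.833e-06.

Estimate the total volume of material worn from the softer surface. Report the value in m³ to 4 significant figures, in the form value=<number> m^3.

All arithmetic carries exact precision; intermediate values are shown rounded — one last rounding, at 4 significant digits.
Convert: Distance L = v·t = 0.1777 m/s × 3126 s = 555.5 m.
Working in SI base units: W = 2188 N, H = 2.740e+09 Pa, K = 3.833e-06.
The Archard volume V = K·W·L/H = 3.833e-06 · 2188 · 555.5 / 2.740e+09 = 1.700e-09 m³.

value=1.700e-09 m^3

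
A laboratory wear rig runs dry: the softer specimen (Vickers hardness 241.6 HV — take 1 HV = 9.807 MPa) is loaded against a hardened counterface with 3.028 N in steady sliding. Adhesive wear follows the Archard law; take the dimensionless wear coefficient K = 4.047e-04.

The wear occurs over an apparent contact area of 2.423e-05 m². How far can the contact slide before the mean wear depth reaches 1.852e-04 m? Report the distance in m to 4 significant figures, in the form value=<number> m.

Each operation holds full precision. Quoted intermediates are rounded; one last rounding: 4 significant digits.
Convert: Hardness H = 241.6 HV × 9.807 MPa/HV = 2369 MPa = 2.369e+09 Pa.
Restated in SI base units: W = 3.028 N, H = 2.369e+09 Pa, K = 4.047e-04.
Limit volume V_lim = h_lim·A = 1.852e-04 · 2.423e-05 = 4.487e-09 m³.
Life L = V_lim·H/(K·W) = 4.487e-09 · 2.369e+09 / (4.047e-04 · 3.028) = 8676 m.

value=8676 m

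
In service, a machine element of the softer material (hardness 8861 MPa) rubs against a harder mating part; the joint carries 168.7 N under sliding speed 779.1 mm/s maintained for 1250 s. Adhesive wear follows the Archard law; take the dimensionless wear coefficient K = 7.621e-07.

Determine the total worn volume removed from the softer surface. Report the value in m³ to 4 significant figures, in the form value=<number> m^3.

All arithmetic maintains full float precision; quoted intermediates are rounded — one last rounding, at 4 significant figures.
Sliding speed v = 779.1 mm/s = 0.7791 m/s. Distance covered L = v·t = 0.7791 m/s × 1250 s = 973.9 m.
Hardness H = 8861 MPa = 8.861e+09 Pa.
In SI base units, W = 168.7 N, H = 8.861e+09 Pa, K = 7.621e-07.
Archard volume V = K·W·L/H = 7.621e-07 · 168.7 · 973.9 / 8.861e+09 = 1.413e-11 m³.

value=1.413e-11 m^3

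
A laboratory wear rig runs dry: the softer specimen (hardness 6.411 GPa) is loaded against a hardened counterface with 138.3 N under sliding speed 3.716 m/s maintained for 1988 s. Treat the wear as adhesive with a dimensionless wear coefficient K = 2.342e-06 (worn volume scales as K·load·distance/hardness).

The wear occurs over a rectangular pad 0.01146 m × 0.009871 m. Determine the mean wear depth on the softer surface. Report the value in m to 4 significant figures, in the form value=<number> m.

value=3.299e-06 m

The computation holds full float precision. Intermediate values appear rounded. Rounded just once, at four significant digits.
Convert: Sliding distance L = v·t = 3.716 m/s × 1988 s = 7387 m.
Convert: Hardness H = 6.411 GPa = 6.411e+09 Pa.
Convert: Contact area A = 0.01146 m × 0.009871 m = 1.131e-04 m².
Working in SI base units: W = 138.3 N, H = 6.411e+09 Pa, K = 2.342e-06.
Worn volume V = K·W·L/H = 2.342e-06 · 138.3 · 7387 / 6.411e+09 = 3.732e-10 m³.
Average depth h = V/A = 3.732e-10 / 1.131e-04 = 3.299e-06 m.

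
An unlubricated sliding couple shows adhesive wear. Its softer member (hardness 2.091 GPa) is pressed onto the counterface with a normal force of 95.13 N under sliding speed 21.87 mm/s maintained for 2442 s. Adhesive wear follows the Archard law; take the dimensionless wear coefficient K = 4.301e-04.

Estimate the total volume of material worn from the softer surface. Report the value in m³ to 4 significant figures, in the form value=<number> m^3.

value=1.045e-09 m^3

Shown intermediates are rounded, and all working math runs at full precision, and one final rounding to four significant digits.
Sliding speed v = 21.87 mm/s = 0.02187 m/s. Sliding distance L = v·t = 0.02187 m/s × 2442 s = 53.41 m.
Hardness H = 2.091 GPa = 2.091e+09 Pa.
Collected in SI base units: W = 95.13 N, H = 2.091e+09 Pa, K = 4.301e-04.
By Archard's law, V = K·W·L/H = 4.301e-04 · 95.13 · 53.41 / 2.091e+09 = 1.045e-09 m³.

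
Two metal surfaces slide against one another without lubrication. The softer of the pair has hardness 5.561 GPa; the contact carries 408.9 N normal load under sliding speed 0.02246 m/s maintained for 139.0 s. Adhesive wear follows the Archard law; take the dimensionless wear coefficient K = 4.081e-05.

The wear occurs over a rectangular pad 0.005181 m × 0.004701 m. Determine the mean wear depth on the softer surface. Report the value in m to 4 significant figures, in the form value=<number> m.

value=3.846e-07 m

All arithmetic carries full float precision. Intermediates are shown rounded. Rounded just once to four significant digits.
The distance L = v·t = 0.02246 m/s × 139.0 s = 3.122 m.
Hardness H = 5.561 GPa = 5.561e+09 Pa.
Contact area A = 0.005181 m × 0.004701 m = 2.436e-05 m².
Restated in SI base units: W = 408.9 N, H = 5.561e+09 Pa, K = 4.081e-05.
Wear volume V = K·W·L/H = 4.081e-05 · 408.9 · 3.122 / 5.561e+09 = 9.368e-12 m³.
Wear depth h = V/A = 9.368e-12 / 2.436e-05 = 3.846e-07 m.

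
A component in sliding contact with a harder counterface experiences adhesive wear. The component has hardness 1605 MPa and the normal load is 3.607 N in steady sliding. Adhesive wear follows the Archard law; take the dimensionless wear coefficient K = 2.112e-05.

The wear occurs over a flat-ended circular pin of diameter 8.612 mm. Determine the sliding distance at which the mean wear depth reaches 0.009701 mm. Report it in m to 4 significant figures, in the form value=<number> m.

The algebra runs at exact precision — intermediate values are printed rounded; rounded once at the end, at four significant figures.
Convert: Hardness H = 1605 MPa = 1.605e+09 Pa.
Convert: Pin diameter d = 8.612 mm = 0.008612 m. Contact area A = π·d²/4 = π·(0.008612 m)²/4 = 5.825e-05 m².
Convert: Depth limit h_lim = 0.009701 mm = 9.701e-06 m.
In SI base units, W = 3.607 N, H = 1.605e+09 Pa, K = 2.112e-05.
Volume at the limit: V_lim = h_lim·A = 9.701e-06 · 5.825e-05 = 5.651e-10 m³.
Sliding life L = V_lim·H/(K·W) = 5.651e-10 · 1.605e+09 / (2.112e-05 · 3.607) = 1.191e+04 m.

value=1.191e+04 m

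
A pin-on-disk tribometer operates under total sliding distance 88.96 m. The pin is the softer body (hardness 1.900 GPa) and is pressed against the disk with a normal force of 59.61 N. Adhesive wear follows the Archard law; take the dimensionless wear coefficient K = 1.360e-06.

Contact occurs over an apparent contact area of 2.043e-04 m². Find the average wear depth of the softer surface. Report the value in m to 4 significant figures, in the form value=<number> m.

Intermediates appear rounded, and the computation holds full float precision, and rounded once at the end: four significant figures.
Hardness H = 1.900 GPa = 1.900e+09 Pa.
SI base units throughout: W = 59.61 N, H = 1.900e+09 Pa, K = 1.360e-06.
Archard volume V = K·W·L/H = 1.360e-06 · 59.61 · 88.96 / 1.900e+09 = 3.796e-12 m³.
Average depth h = V/A = 3.796e-12 / 2.043e-04 = 1.858e-08 m.

value=1.858e-08 m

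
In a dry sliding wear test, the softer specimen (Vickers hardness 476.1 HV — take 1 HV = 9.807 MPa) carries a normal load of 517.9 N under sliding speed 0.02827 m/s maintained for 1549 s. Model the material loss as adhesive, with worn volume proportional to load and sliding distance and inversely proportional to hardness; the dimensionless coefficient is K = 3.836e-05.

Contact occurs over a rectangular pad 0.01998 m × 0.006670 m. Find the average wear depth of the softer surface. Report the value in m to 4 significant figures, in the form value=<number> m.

Intermediates appear rounded, and each operation keeps full precision — one last rounding: four significant figures.
Convert: The distance L = v·t = 0.02827 m/s × 1549 s = 43.79 m.
Convert: Hardness H = 476.1 HV × 9.807 MPa/HV = 4669 MPa = 4.669e+09 Pa.
Convert: Contact area A = 0.01998 m × 0.006670 m = 1.333e-04 m².
SI base units throughout: W = 517.9 N, H = 4.669e+09 Pa, K = 3.836e-05.
Archard relation: V = K·W·L/H = 3.836e-05 · 517.9 · 43.79 / 4.669e+09 = 1.863e-10 m³.
Mean wear depth h = V/A = 1.863e-10 / 1.333e-04 = 1.398e-06 m.

value=1.398e-06 m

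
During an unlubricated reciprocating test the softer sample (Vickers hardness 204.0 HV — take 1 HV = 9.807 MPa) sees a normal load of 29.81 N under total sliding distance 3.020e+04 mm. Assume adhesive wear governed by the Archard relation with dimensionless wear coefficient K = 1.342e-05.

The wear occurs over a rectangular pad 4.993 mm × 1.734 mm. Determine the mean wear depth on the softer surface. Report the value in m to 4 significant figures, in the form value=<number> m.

value=6.975e-07 m

The algebra holds full float precision, and intermediates are shown rounded. Rounded just once to four significant figures.
Convert: Path length L = 3.020e+04 mm = 30.20 m.
Convert: Hardness H = 204.0 HV × 9.807 MPa/HV = 2001 MPa = 2.001e+09 Pa.
Convert: Pad sides 4.993 mm × 1.734 mm = 0.004993 m × 0.001734 m. Contact area A = 0.004993 m × 0.001734 m = 8.658e-06 m².
In SI base units, W = 29.81 N, H = 2.001e+09 Pa, K = 1.342e-05.
Wear volume V = K·W·L/H = 1.342e-05 · 29.81 · 30.20 / 2.001e+09 = 6.039e-12 m³.
Mean depth h = V/A = 6.039e-12 / 8.658e-06 = 6.975e-07 m.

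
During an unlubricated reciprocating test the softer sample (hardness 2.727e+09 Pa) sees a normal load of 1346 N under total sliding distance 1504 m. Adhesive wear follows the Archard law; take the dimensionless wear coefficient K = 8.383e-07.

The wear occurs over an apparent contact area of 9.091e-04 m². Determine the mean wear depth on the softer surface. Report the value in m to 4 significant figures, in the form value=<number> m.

Displayed values are rounded, and the computation carries exact precision. Rounded just once to four significant digits.
In SI base units: W = 1346 N, H = 2.727e+09 Pa, K = 8.383e-07.
The Archard volume V = K·W·L/H = 8.383e-07 · 1346 · 1504 / 2.727e+09 = 6.223e-10 m³.
Mean depth h = V/A = 6.223e-10 / 9.091e-04 = 6.845e-07 m.

value=6.845e-07 m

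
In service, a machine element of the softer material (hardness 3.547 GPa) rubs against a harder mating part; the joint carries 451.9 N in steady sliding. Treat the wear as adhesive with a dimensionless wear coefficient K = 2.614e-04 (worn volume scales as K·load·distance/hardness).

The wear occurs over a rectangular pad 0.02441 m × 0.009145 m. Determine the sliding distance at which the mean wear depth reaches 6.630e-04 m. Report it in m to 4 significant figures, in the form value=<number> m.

The algebra holds full float precision; intermediates are printed rounded — a single final rounding to four significant digits.
Hardness H = 3.547 GPa = 3.547e+09 Pa.
Contact area A = 0.02441 m × 0.009145 m = 2.232e-04 m².
Restated in SI base units: W = 451.9 N, H = 3.547e+09 Pa, K = 2.614e-04.
Wearable volume V_lim = h_lim·A = 6.630e-04 · 2.232e-04 = 1.480e-07 m³.
Life L = V_lim·H/(K·W) = 1.480e-07 · 3.547e+09 / (2.614e-04 · 451.9) = 4444 m.

value=4444 m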